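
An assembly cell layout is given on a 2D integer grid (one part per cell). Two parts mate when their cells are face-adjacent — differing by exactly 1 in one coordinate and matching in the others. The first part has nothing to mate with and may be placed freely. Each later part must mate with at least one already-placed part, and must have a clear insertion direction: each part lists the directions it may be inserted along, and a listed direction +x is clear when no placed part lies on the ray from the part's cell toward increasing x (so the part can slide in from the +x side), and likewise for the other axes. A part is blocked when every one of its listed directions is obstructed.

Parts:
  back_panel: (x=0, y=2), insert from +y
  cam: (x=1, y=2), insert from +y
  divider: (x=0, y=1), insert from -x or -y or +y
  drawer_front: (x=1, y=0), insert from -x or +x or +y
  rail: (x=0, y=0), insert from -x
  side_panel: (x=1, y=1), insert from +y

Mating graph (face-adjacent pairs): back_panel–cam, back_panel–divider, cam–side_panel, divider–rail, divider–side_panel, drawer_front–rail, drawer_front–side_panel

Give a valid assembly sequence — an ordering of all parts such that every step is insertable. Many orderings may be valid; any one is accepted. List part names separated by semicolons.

side_panel; cam; divider; back_panel; drawer_front; rail

1. side_panel@(1, 1) [+y clear] — {side_panel}
2. cam@(1, 2) [+y clear] — {cam, side_panel}
3. divider@(0, 1) [-x clear] — {cam, divider, side_panel}
4. back_panel@(0, 2) [+y clear] — {back_panel, cam, divider, side_panel}
5. drawer_front@(1, 0) [-x clear] — {back_panel, cam, divider, drawer_front, side_panel}
6. rail@(0, 0) [-x clear] — {back_panel, cam, divider, drawer_front, rail, side_panel}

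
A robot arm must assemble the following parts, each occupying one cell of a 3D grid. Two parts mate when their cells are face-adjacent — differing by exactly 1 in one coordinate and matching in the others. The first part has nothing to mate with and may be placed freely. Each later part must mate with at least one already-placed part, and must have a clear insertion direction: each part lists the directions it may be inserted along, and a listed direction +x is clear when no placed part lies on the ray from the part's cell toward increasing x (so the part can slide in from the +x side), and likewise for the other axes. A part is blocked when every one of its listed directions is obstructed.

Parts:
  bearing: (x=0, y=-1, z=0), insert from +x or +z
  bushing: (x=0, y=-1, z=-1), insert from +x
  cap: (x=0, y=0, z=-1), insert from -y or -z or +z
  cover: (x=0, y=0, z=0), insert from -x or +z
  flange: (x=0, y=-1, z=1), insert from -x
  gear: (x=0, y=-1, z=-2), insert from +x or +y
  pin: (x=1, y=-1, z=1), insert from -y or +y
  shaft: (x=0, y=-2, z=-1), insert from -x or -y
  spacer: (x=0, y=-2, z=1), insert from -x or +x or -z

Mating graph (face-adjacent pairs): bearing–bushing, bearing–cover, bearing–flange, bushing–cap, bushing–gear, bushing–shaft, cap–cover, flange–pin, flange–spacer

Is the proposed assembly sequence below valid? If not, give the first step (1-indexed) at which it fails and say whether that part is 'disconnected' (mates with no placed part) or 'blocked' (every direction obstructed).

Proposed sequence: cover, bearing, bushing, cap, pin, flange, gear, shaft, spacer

Invalid at step 5 (disconnected)

1. cover@(0, 0, 0) [-x clear] — {cover}
2. bearing@(0, -1, 0) [+x clear] — {bearing, cover}
3. bushing@(0, -1, -1) [+x clear] — {bearing, bushing, cover}
4. cap@(0, 0, -1) [-z clear] — {bearing, bushing, cap, cover}
5. pin@(1, -1, 1) — no placed neighbour ⇒ disconnected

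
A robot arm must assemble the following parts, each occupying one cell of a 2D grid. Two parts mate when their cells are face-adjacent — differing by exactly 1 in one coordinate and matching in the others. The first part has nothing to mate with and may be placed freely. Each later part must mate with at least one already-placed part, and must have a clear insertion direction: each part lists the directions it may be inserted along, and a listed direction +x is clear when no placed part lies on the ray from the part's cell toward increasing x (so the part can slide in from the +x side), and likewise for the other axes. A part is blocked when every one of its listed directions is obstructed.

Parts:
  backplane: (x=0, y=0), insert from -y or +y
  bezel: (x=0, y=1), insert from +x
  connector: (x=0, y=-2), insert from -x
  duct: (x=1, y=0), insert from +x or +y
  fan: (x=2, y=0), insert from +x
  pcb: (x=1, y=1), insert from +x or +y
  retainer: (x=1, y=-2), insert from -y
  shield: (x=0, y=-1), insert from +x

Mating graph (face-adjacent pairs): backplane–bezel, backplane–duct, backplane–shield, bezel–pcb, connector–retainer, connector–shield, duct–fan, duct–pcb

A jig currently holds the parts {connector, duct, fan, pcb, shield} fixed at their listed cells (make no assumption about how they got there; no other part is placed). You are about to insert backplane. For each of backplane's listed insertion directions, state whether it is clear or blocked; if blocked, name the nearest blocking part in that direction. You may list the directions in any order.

+y: clear; -y: blocked by shield

-y: nearest on ray is shield@(0, -1) ⇒ blocked
+y: ray from backplane(0, 0) has no placed part ⇒ clear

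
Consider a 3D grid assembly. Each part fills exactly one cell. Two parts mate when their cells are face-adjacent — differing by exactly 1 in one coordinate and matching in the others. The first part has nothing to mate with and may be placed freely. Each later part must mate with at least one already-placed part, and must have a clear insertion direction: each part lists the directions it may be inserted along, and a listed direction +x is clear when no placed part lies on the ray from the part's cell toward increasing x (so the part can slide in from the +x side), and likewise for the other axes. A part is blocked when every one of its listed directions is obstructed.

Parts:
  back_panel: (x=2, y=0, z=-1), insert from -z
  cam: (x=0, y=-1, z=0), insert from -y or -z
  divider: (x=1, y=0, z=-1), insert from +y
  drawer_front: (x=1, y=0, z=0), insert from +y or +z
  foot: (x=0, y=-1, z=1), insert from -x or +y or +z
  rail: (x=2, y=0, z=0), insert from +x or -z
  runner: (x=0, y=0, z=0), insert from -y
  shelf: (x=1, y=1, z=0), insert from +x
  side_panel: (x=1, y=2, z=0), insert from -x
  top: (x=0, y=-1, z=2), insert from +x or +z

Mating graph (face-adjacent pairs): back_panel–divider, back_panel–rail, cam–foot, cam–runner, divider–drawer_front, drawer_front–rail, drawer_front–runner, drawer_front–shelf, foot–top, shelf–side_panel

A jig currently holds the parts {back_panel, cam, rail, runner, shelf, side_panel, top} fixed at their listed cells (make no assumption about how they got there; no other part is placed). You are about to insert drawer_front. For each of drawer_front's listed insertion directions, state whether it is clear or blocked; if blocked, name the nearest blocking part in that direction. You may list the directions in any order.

+y: nearest on ray is shelf@(1, 1, 0) ⇒ blocked
+z: ray from drawer_front(1, 0, 0) has no placed part ⇒ clear

+y: blocked by shelf; +z: clear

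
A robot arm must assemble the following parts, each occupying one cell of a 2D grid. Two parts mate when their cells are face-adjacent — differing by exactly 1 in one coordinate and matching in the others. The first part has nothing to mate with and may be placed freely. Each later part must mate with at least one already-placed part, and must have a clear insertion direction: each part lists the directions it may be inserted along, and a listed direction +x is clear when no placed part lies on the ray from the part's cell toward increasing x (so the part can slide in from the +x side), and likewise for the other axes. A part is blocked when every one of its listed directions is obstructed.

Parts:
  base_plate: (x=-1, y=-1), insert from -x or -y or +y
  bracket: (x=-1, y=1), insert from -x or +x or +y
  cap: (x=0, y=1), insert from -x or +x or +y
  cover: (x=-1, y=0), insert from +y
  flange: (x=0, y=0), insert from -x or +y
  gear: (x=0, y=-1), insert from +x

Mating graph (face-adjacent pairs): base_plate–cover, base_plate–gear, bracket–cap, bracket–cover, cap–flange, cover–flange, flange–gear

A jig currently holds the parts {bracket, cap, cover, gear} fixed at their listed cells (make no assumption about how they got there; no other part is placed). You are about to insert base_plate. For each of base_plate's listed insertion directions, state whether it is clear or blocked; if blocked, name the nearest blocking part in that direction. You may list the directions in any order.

-x: ray from base_plate(-1, -1) has no placed part ⇒ clear
-y: ray from base_plate(-1, -1) has no placed part ⇒ clear
+y: nearest on ray is cover@(-1, 0) ⇒ blocked

+y: blocked by cover; -x: clear; -y: clear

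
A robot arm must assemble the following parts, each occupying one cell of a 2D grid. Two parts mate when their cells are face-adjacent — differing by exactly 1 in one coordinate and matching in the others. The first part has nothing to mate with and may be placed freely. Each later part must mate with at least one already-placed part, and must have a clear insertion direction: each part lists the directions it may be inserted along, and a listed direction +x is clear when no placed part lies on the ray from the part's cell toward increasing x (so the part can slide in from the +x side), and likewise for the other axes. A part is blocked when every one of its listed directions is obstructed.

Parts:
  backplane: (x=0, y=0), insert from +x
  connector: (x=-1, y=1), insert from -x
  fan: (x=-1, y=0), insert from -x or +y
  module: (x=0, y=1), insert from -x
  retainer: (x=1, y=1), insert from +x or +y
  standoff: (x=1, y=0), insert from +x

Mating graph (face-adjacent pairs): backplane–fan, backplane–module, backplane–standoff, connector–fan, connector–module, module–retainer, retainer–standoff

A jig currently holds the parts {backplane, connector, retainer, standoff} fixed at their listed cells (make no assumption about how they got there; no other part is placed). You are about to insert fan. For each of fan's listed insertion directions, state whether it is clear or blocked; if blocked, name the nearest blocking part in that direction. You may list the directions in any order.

-x: ray from fan(-1, 0) has no placed part ⇒ clear
+y: nearest on ray is connector@(-1, 1) ⇒ blocked

+y: blocked by connector; -x: clear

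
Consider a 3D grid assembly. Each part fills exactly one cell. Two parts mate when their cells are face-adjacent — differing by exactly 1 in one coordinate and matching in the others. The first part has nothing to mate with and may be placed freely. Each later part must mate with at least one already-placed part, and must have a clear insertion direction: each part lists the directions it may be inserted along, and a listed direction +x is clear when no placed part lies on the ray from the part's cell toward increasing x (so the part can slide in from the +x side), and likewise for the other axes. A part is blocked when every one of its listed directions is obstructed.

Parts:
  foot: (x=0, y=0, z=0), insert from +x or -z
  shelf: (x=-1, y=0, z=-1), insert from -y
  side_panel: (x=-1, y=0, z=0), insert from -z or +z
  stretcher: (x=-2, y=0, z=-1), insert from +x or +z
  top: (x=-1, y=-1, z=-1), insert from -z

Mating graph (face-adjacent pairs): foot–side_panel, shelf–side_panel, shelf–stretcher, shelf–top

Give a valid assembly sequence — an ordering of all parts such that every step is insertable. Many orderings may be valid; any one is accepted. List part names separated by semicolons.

1. side_panel@(-1, 0, 0) [-z clear] — {side_panel}
2. shelf@(-1, 0, -1) [-y clear] — {shelf, side_panel}
3. top@(-1, -1, -1) [-z clear] — {shelf, side_panel, top}
4. stretcher@(-2, 0, -1) [+z clear] — {shelf, side_panel, stretcher, top}
5. foot@(0, 0, 0) [+x clear] — {foot, shelf, side_panel, stretcher, top}

side_panel; shelf; top; stretcher; foot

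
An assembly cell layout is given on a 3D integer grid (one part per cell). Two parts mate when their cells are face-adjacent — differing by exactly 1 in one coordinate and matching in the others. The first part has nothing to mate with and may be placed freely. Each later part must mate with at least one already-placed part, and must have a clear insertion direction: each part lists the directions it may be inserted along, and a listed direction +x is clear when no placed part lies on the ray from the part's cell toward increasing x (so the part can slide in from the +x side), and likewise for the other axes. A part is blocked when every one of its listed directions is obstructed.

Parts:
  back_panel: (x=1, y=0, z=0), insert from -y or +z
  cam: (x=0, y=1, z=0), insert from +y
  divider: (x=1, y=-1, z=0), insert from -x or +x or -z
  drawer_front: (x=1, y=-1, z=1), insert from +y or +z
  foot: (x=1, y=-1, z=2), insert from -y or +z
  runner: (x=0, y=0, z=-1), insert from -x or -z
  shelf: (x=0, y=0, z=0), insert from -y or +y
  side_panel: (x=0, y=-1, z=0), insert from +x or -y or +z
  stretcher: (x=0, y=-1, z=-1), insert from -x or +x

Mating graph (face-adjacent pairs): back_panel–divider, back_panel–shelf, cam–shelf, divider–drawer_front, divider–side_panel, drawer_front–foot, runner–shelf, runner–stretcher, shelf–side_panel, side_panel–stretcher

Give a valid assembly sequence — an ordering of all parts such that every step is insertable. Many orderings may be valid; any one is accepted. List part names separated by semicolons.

1. cam@(0, 1, 0) [+y clear] — {cam}
2. shelf@(0, 0, 0) [-y clear] — {cam, shelf}
3. side_panel@(0, -1, 0) [+x clear] — {cam, shelf, side_panel}
4. divider@(1, -1, 0) [+x clear] — {cam, divider, shelf, side_panel}
5. stretcher@(0, -1, -1) [-x clear] — {cam, divider, shelf, side_panel, stretcher}
6. drawer_front@(1, -1, 1) [+y clear] — {cam, divider, drawer_front, shelf, side_panel, stretcher}
7. foot@(1, -1, 2) [-y clear] — {cam, divider, drawer_front, foot, shelf, side_panel, stretcher}
8. runner@(0, 0, -1) [-x clear] — {cam, divider, drawer_front, foot, runner, shelf, side_panel, stretcher}
9. back_panel@(1, 0, 0) [+z clear] — {back_panel, cam, divider, drawer_front, foot, runner, shelf, side_panel, stretcher}

cam; shelf; side_panel; divider; stretcher; drawer_front; foot; runner; back_panel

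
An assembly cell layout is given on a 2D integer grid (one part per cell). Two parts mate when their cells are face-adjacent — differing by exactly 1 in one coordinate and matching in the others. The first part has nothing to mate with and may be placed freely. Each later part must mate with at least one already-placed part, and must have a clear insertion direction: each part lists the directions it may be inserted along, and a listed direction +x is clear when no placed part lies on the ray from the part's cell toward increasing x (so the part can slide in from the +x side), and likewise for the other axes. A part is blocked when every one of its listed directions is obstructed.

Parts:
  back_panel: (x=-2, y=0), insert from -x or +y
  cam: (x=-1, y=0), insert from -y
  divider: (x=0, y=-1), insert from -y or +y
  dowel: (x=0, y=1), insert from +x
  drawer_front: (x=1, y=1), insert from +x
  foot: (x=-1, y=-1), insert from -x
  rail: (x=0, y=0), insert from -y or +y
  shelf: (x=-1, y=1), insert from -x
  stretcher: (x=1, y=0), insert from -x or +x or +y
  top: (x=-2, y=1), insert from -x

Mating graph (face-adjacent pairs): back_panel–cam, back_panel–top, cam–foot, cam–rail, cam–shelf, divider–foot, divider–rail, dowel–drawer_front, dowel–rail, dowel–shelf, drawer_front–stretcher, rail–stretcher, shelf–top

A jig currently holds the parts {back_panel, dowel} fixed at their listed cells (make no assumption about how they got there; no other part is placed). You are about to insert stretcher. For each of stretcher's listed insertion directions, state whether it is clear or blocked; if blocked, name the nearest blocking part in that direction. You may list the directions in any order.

-x: nearest on ray is back_panel@(-2, 0) ⇒ blocked
+x: ray from stretcher(1, 0) has no placed part ⇒ clear
+y: ray from stretcher(1, 0) has no placed part ⇒ clear

+x: clear; +y: clear; -x: blocked by back_panel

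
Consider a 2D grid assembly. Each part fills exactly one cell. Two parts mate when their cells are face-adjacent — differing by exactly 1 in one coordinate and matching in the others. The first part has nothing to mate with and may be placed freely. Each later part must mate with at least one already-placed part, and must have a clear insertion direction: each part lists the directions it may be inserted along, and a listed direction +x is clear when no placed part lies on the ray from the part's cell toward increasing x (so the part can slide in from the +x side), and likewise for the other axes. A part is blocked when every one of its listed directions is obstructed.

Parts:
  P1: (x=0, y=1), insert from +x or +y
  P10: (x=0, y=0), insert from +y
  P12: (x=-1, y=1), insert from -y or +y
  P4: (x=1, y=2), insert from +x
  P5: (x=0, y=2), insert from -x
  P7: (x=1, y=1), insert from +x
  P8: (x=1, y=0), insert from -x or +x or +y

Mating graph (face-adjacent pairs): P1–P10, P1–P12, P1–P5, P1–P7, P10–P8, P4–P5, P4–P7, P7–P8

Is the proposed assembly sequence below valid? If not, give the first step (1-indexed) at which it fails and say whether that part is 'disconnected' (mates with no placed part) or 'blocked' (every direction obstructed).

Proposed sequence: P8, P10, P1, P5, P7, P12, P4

1. P8@(1, 0) [-x clear] — {P8}
2. P10@(0, 0) [+y clear] — {P10, P8}
3. P1@(0, 1) [+x clear] — {P1, P10, P8}
4. P5@(0, 2) [-x clear] — {P1, P10, P5, P8}
5. P7@(1, 1) [+x clear] — {P1, P10, P5, P7, P8}
6. P12@(-1, 1) [-y clear] — {P1, P10, P12, P5, P7, P8}
7. P4@(1, 2) [+x clear] — {P1, P10, P12, P4, P5, P7, P8}

Valid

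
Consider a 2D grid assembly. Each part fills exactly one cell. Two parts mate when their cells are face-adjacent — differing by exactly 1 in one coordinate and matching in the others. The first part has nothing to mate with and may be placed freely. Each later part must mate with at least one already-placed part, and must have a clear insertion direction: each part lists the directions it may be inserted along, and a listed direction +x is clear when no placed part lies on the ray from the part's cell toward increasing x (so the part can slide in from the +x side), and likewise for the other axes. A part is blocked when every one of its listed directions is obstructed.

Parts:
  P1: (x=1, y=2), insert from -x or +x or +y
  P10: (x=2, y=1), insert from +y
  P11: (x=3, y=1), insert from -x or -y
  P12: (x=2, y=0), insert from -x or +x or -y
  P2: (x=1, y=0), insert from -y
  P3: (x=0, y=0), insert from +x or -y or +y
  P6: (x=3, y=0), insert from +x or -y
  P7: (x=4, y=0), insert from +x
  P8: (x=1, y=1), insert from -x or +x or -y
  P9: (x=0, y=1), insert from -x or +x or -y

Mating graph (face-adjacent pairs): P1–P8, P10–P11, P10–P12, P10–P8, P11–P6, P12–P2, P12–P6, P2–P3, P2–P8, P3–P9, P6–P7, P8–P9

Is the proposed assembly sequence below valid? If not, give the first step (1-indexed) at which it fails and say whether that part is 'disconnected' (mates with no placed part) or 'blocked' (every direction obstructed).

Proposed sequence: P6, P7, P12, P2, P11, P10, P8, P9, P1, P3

Valid

1. P6@(3, 0) [+x clear] — {P6}
2. P7@(4, 0) [+x clear] — {P6, P7}
3. P12@(2, 0) [-x clear] — {P12, P6, P7}
4. P2@(1, 0) [-y clear] — {P12, P2, P6, P7}
5. P11@(3, 1) [-x clear] — {P11, P12, P2, P6, P7}
6. P10@(2, 1) [+y clear] — {P10, P11, P12, P2, P6, P7}
7. P8@(1, 1) [-x clear] — {P10, P11, P12, P2, P6, P7, P8}
8. P9@(0, 1) [-x clear] — {P10, P11, P12, P2, P6, P7, P8, P9}
9. P1@(1, 2) [-x clear] — {P1, P10, P11, P12, P2, P6, P7, P8, P9}
10. P3@(0, 0) [-y clear] — {P1, P10, P11, P12, P2, P3, P6, P7, P8, P9}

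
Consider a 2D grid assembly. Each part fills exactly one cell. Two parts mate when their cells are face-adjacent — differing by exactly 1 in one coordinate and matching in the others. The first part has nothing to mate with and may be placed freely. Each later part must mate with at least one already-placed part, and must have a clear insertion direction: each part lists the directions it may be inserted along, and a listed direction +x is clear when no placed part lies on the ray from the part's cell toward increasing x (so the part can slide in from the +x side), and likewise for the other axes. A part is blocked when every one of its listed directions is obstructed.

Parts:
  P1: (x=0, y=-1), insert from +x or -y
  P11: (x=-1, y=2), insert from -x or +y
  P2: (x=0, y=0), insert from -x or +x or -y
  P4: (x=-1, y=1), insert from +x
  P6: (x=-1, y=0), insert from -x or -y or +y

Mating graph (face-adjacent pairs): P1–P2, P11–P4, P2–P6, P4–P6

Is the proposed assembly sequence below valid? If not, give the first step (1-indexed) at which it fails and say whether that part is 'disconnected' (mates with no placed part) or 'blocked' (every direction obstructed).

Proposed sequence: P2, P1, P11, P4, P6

1. P2@(0, 0) [-x clear] — {P2}
2. P1@(0, -1) [+x clear] — {P1, P2}
3. P11@(-1, 2) — no placed neighbour ⇒ disconnected

Invalid at step 3 (disconnected)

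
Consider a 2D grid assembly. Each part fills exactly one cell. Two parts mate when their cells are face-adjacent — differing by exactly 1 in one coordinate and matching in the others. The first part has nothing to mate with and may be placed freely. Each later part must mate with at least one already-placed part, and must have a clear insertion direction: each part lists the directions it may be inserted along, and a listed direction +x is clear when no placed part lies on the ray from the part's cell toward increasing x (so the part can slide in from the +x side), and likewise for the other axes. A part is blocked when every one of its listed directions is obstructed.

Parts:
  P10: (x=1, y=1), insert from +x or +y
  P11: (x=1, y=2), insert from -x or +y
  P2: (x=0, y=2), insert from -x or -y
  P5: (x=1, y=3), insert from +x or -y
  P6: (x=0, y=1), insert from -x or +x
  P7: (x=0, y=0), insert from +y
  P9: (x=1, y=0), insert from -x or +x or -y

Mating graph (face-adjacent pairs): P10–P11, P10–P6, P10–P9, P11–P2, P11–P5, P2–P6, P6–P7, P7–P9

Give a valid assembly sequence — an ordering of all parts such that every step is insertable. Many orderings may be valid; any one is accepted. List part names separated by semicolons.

1. P5@(1, 3) [+x clear] — {P5}
2. P11@(1, 2) [-x clear] — {P11, P5}
3. P10@(1, 1) [+x clear] — {P10, P11, P5}
4. P9@(1, 0) [-x clear] — {P10, P11, P5, P9}
5. P7@(0, 0) [+y clear] — {P10, P11, P5, P7, P9}
6. P6@(0, 1) [-x clear] — {P10, P11, P5, P6, P7, P9}
7. P2@(0, 2) [-x clear] — {P10, P11, P2, P5, P6, P7, P9}

P5; P11; P10; P9; P7; P6; P2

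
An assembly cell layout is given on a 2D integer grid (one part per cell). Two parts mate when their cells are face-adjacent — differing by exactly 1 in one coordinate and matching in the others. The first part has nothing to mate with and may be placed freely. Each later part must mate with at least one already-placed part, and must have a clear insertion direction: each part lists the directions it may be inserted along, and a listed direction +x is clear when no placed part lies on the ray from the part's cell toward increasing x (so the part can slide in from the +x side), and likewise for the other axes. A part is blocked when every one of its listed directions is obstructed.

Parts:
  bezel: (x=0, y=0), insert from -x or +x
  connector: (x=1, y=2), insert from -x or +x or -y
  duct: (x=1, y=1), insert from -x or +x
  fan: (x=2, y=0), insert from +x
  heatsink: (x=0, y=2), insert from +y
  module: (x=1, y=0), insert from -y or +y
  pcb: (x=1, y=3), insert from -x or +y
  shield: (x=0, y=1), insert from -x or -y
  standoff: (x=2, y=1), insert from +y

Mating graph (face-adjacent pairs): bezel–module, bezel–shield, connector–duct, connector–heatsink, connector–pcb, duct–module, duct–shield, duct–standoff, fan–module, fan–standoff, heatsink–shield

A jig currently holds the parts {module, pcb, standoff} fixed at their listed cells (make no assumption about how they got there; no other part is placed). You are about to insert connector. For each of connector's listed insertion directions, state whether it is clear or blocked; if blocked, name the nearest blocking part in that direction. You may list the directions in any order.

-x: ray from connector(1, 2) has no placed part ⇒ clear
+x: ray from connector(1, 2) has no placed part ⇒ clear
-y: nearest on ray is module@(1, 0) ⇒ blocked

+x: clear; -x: clear; -y: blocked by module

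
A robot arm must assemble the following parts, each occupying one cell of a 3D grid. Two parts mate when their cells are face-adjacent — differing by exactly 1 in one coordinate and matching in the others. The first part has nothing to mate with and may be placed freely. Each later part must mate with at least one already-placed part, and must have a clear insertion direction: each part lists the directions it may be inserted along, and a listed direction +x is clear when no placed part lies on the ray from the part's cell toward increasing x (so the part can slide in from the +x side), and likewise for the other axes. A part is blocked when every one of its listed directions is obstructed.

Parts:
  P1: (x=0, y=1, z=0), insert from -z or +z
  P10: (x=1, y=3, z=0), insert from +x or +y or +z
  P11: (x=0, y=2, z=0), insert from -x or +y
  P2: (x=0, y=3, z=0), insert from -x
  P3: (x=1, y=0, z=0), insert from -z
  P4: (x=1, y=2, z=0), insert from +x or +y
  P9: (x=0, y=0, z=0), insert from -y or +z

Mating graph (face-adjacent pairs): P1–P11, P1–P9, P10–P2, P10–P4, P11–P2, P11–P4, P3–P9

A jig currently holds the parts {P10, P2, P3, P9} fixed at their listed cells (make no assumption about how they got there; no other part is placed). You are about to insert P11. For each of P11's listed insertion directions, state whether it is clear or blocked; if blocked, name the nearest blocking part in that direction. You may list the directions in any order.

-x: ray from P11(0, 2, 0) has no placed part ⇒ clear
+y: nearest on ray is P2@(0, 3, 0) ⇒ blocked

+y: blocked by P2; -x: clear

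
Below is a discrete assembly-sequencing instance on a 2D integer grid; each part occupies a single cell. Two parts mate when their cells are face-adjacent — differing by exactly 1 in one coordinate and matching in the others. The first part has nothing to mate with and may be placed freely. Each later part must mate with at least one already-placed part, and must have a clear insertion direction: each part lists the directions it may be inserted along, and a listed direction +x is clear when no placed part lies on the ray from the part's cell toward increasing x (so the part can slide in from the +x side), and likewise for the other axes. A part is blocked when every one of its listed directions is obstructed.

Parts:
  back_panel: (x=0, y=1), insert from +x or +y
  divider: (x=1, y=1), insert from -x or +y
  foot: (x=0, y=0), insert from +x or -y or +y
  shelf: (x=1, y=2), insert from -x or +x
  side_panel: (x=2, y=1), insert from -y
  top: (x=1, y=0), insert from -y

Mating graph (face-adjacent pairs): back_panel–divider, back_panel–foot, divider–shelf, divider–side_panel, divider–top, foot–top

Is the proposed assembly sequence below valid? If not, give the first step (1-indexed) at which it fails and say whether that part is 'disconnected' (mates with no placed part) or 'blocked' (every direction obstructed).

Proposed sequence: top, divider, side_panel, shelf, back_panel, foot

1. top@(1, 0) [-y clear] — {top}
2. divider@(1, 1) [-x clear] — {divider, top}
3. side_panel@(2, 1) [-y clear] — {divider, side_panel, top}
4. shelf@(1, 2) [-x clear] — {divider, shelf, side_panel, top}
5. back_panel@(0, 1) [+y clear] — {back_panel, divider, shelf, side_panel, top}
6. foot@(0, 0) [-y clear] — {back_panel, divider, foot, shelf, side_panel, top}

Valid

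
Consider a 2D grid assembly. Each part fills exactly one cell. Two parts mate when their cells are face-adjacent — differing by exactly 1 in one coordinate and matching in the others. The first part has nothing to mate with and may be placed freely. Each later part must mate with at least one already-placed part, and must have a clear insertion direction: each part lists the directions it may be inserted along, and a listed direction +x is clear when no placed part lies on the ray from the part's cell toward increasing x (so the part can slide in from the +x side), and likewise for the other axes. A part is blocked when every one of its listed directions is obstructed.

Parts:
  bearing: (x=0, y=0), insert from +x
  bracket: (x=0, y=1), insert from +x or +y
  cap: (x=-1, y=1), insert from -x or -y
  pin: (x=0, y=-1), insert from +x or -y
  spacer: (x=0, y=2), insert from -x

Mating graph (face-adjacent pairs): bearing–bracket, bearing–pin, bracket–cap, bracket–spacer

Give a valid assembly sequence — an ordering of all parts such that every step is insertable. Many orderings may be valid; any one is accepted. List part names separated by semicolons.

1. pin@(0, -1) [+x clear] — {pin}
2. bearing@(0, 0) [+x clear] — {bearing, pin}
3. bracket@(0, 1) [+x clear] — {bearing, bracket, pin}
4. spacer@(0, 2) [-x clear] — {bearing, bracket, pin, spacer}
5. cap@(-1, 1) [-x clear] — {bearing, bracket, cap, pin, spacer}

pin; bearing; bracket; spacer; cap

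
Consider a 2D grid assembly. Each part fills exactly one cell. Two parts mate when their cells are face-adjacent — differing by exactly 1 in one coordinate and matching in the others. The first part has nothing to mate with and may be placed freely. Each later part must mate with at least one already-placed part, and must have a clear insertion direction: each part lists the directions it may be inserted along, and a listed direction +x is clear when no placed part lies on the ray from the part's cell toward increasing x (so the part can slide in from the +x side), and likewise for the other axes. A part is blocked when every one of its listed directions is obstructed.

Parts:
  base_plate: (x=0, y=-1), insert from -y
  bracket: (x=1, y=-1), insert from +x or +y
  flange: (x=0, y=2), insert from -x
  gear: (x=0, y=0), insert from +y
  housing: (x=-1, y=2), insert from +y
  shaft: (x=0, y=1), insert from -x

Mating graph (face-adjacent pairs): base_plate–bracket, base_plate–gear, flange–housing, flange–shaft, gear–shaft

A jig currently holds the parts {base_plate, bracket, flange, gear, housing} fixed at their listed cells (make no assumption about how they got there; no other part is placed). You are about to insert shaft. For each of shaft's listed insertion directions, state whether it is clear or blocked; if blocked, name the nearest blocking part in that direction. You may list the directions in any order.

-x: ray from shaft(0, 1) has no placed part ⇒ clear

-x: clear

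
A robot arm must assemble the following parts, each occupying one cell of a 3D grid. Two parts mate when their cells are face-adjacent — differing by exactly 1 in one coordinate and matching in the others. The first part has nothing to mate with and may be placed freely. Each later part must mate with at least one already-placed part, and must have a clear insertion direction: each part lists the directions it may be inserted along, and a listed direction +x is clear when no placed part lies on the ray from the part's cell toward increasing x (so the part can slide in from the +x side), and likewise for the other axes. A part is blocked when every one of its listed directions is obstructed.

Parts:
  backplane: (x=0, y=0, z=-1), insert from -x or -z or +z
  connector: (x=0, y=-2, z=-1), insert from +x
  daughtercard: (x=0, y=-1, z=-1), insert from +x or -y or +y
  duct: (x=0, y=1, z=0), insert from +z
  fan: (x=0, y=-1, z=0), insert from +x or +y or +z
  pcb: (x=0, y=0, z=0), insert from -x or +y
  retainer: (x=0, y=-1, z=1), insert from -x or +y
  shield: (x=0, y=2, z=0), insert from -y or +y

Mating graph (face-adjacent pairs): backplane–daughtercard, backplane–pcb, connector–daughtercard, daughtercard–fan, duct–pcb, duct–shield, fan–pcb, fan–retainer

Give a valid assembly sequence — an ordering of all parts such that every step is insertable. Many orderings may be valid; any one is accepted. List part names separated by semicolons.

shield; duct; pcb; fan; backplane; retainer; daughtercard; connector

1. shield@(0, 2, 0) [-y clear] — {shield}
2. duct@(0, 1, 0) [+z clear] — {duct, shield}
3. pcb@(0, 0, 0) [-x clear] — {duct, pcb, shield}
4. fan@(0, -1, 0) [+x clear] — {duct, fan, pcb, shield}
5. backplane@(0, 0, -1) [-x clear] — {backplane, duct, fan, pcb, shield}
6. retainer@(0, -1, 1) [-x clear] — {backplane, duct, fan, pcb, retainer, shield}
7. daughtercard@(0, -1, -1) [+x clear] — {backplane, daughtercard, duct, fan, pcb, retainer, shield}
8. connector@(0, -2, -1) [+x clear] — {backplane, connector, daughtercard, duct, fan, pcb, retainer, shield}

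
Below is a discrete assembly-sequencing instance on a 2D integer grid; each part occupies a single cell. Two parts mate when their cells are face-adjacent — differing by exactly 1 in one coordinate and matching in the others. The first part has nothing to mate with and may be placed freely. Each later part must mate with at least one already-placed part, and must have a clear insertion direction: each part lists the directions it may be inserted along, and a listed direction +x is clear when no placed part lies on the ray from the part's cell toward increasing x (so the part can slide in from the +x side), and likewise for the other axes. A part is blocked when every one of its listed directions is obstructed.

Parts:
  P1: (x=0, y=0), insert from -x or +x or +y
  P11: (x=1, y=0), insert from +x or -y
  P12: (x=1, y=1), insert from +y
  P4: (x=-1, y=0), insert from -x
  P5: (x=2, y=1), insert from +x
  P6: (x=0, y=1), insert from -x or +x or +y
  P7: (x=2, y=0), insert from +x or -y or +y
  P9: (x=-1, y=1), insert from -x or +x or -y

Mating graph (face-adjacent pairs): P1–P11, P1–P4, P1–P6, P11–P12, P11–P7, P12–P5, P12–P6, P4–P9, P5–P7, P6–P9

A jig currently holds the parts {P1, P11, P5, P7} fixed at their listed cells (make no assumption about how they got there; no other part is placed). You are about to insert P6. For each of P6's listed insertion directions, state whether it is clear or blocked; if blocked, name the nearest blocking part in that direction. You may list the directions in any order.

+x: blocked by P5; +y: clear; -x: clear

-x: ray from P6(0, 1) has no placed part ⇒ clear
+x: nearest on ray is P5@(2, 1) ⇒ blocked
+y: ray from P6(0, 1) has no placed part ⇒ clear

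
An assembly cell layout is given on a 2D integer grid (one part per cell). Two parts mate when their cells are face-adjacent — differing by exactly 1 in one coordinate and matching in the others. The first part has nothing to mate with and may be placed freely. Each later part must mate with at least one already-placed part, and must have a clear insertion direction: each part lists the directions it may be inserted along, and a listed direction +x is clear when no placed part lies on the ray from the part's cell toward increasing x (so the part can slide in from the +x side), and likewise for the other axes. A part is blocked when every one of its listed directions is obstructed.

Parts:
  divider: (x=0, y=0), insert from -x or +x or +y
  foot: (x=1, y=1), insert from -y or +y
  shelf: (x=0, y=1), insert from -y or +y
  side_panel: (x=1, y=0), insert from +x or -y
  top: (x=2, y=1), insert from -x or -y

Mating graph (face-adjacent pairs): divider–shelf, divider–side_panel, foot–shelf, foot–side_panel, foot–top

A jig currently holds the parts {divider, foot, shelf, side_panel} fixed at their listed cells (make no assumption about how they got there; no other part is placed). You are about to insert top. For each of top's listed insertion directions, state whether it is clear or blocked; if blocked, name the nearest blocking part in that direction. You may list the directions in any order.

-x: blocked by foot; -y: clear

-x: nearest on ray is foot@(1, 1) ⇒ blocked
-y: ray from top(2, 1) has no placed part ⇒ clear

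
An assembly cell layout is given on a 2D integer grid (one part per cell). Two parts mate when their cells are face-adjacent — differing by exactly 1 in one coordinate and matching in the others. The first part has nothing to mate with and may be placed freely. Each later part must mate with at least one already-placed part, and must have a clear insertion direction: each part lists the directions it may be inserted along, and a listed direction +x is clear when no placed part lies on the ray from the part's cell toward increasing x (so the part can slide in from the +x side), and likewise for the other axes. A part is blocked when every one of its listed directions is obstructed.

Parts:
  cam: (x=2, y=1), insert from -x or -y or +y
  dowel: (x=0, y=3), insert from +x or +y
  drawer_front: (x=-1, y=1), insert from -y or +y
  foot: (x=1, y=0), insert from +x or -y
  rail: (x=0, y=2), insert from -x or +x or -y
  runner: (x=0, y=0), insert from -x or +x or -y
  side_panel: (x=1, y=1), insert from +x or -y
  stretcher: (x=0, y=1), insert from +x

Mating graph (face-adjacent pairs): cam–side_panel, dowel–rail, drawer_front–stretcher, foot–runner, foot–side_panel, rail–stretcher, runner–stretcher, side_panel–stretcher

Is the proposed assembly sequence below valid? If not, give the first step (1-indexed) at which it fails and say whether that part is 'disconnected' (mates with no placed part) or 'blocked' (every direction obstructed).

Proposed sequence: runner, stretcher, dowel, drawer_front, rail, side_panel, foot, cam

Invalid at step 3 (disconnected)

1. runner@(0, 0) [-x clear] — {runner}
2. stretcher@(0, 1) [+x clear] — {runner, stretcher}
3. dowel@(0, 3) — no placed neighbour ⇒ disconnected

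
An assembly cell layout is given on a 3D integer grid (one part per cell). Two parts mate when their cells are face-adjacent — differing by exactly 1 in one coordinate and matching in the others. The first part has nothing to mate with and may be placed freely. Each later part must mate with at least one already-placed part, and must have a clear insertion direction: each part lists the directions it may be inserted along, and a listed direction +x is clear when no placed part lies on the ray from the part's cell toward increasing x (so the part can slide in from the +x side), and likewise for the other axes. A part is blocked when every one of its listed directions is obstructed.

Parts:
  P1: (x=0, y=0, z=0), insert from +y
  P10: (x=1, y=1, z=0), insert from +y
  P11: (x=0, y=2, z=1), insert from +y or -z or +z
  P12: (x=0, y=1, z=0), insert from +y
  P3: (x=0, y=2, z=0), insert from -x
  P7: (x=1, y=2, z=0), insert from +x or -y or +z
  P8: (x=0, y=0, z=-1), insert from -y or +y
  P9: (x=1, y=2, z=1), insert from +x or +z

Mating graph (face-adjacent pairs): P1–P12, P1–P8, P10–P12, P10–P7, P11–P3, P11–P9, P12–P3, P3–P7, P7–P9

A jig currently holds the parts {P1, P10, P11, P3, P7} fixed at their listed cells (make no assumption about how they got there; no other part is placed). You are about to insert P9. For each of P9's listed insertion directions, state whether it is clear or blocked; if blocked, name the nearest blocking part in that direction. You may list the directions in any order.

+x: ray from P9(1, 2, 1) has no placed part ⇒ clear
+z: ray from P9(1, 2, 1) has no placed part ⇒ clear

+x: clear; +z: clear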